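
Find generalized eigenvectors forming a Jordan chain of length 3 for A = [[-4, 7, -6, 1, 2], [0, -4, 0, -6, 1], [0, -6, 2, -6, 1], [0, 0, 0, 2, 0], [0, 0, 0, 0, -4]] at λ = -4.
We seek v_1 ∈ ker((A + 4I)^3) \ ker((A + 4I)^2), then set v_{i+1} = (A + 4I) v_i.

One such chain is v_1 = [[1, -2, -2, 0, 1]]^T, v_2 = [[0, 1, 1, 0, 0]]^T, v_3 = [[1, 0, 0, 0, 0]]^T. Check: (A + 4I) v_3 = [[0, 0, 0, 0, 0]]^T = 0.

v_1 = [[1, -2, -2, 0, 1]]^T, v_2 = [[0, 1, 1, 0, 0]]^T, v_3 = [[1, 0, 0, 0, 0]]^T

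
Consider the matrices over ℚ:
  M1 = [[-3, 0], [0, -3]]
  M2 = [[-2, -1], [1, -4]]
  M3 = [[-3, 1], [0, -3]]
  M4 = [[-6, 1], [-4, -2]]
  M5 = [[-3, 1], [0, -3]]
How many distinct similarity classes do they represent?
Characteristic polynomials: χ_{M1} = (x + 3)^2, χ_{M2} = (x + 3)^2, χ_{M3} = (x + 3)^2, χ_{M4} = (x + 4)^2, χ_{M5} = (x + 3)^2.

{M1}: invariant factors x + 3, x + 3.

{M2, M3, M5}: invariant factors (x + 3)^2.

{M4}: invariant factors (x + 4)^2.

Matrices are similar if and only if their invariant-factor lists agree; the partition into similarity classes is {M1}, {M2, M3, M5}, {M4}.

3 classes: {M1}, {M2, M3, M5}, {M4}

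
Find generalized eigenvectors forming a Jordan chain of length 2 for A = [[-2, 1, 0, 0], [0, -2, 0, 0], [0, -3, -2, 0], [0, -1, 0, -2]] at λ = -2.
We seek v_1 ∈ ker((A + 2I)^2) \ ker(A + 2I), then set v_{i+1} = (A + 2I) v_i.

One such chain is v_1 = [[2, 1, 0, -2]]^T, v_2 = [[1, 0, -3, -1]]^T. Check: (A + 2I) v_2 = [[0, 0, 0, 0]]^T = 0.

v_1 = [[2, 1, 0, -2]]^T, v_2 = [[1, 0, -3, -1]]^T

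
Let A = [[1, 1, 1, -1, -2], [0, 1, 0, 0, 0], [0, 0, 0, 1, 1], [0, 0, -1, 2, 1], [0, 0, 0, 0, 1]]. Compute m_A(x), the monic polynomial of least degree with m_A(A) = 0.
The characteristic polynomial factors as (x - 1)^5. The minimal polynomial is ∏(x - λ)^{k_λ} where k_λ is the size of the largest Jordan block at λ.

For λ = 1: rank(A - I) = 2, and the largest Jordan block has size 2 (the smallest k with rank((A - I)^k) = rank((A - I)^(k+1))).

So m_A(x) = (x - 1)^2.

m_A(x) = (x - 1)^2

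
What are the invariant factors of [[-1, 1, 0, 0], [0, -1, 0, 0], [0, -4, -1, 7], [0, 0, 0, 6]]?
The Jordan structure of A has elementary divisors (x + 1)^2, (x + 1), (x - 6). Arranging the block sizes at each eigenvalue in decreasing order and taking row products gives the invariant factors.

Invariant factors (smallest first, each dividing the next): x + 1, (x - 6)(x + 1)^2.

Check: the last factor (x - 6)(x + 1)^2 is the minimal polynomial, and the product (x - 6)(x + 1)^3 is the characteristic polynomial.

x + 1, (x - 6)(x + 1)^2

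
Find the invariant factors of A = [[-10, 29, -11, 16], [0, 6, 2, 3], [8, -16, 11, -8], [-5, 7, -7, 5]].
x - 3, (x - 3)^3

The Jordan structure of A has elementary divisors (x - 3)^3, (x - 3). Arranging the block sizes at each eigenvalue in decreasing order and taking row products gives the invariant factors.

Invariant factors (smallest first, each dividing the next): x - 3, (x - 3)^3.

Check: the last factor (x - 3)^3 is the minimal polynomial, and the product (x - 3)^4 is the characteristic polynomial.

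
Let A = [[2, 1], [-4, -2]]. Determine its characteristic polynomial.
xI - A = [[x - 2, -1], [4, x + 2]].

Expanding det(xI - A) along the first row:
det(xI - A) = + (x - 2)·det([[x + 2]]) - (-1)·det([[4]]).

Evaluating gives χ_A(x) = x^2.

χ_A(x) = x^2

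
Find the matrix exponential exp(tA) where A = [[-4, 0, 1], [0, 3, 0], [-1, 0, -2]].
e^{tA} = [[(1 - t)*e^{-3*t}, 0, t*e^{-3*t}], [0, e^{3*t}, 0], [-t*e^{-3*t}, 0, (t + 1)*e^{-3*t}]]

A has Jordan form J = [[-3, 1, 0], [0, -3, 0], [0, 0, 3]] with A = PJP^{-1}, so e^{tA} = P e^{tJ} P^{-1}.

For a Jordan block J_k(λ), e^{tJ_k(λ)} = e^{λt} · (I + tN + t^2 N^2/2! + ... + t^{k-1} N^{k-1}/(k-1)!) where N is the nilpotent superdiagonal part.

Assembling the blocks and conjugating back gives the entries of e^{tA} as shown above.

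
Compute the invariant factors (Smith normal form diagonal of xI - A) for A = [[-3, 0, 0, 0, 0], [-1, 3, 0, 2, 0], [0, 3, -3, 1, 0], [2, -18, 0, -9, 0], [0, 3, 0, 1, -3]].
x + 3, x + 3, (x + 3)^3

The Jordan structure of A has elementary divisors (x + 3)^3, (x + 3), (x + 3). Arranging the block sizes at each eigenvalue in decreasing order and taking row products gives the invariant factors.

Invariant factors (smallest first, each dividing the next): x + 3, x + 3, (x + 3)^3.

Check: the last factor (x + 3)^3 is the minimal polynomial, and the product (x + 3)^5 is the characteristic polynomial.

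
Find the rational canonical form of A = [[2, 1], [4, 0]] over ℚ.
The invariant factors of A (the non-unit diagonal entries of the Smith normal form of xI - A over ℚ[x]) are x^2 - 2x - 4, each dividing the next. The characteristic polynomial is their product, x^2 - 2x - 4.

The rational canonical form is the block-diagonal matrix of companion matrices C(f_i):
R = [[0, 4], [1, 2]].

Note the characteristic polynomial does not split into linear factors over ℚ, so A has no Jordan form over ℚ; the rational canonical form exists over any field.

R = [[0, 4], [1, 2]]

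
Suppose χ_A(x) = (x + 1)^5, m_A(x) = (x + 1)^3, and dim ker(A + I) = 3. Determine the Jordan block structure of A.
λ = -1: algebraic multiplicity 5 (exponent in χ_A), largest block size 3 (exponent in m_A), 3 blocks (geometric multiplicity). These force block sizes [3, 1, 1].

Jordan blocks: (-1, 3), (-1, 1), (-1, 1)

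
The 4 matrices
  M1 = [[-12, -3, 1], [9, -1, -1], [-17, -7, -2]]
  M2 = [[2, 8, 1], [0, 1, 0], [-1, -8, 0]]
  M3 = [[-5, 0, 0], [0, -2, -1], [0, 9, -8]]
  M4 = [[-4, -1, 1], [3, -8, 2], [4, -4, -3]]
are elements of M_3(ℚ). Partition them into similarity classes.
3 classes: {M1, M4}, {M2}, {M3}

Characteristic polynomials: χ_{M1} = (x + 5)^3, χ_{M2} = (x - 1)^3, χ_{M3} = (x + 5)^3, χ_{M4} = (x + 5)^3.

{M1, M4}: invariant factors (x + 5)^3.

{M2}: invariant factors x - 1, (x - 1)^2.

{M3}: invariant factors x + 5, (x + 5)^2.

Matrices are similar if and only if their invariant-factor lists agree; the partition into similarity classes is {M1, M4}, {M2}, {M3}.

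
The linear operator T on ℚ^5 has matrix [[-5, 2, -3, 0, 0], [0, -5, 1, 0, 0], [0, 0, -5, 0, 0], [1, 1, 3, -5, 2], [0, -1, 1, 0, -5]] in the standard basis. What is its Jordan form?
The characteristic polynomial is det(xI - A) = (x + 5)^5, so the eigenvalues are -5 (algebraic multiplicity 5).

For λ = -5: rank(A + 5I) = 3, rank((A + 5I)^2) = 1, rank((A + 5I)^3) = 0. The eigenspace has dimension 5 - 3 = 2, so there are 2 Jordan blocks; the rank sequence gives block sizes [3, 2].

Assembling the blocks gives the Jordan form J above.

J = [[-5, 1, 0, 0, 0], [0, -5, 1, 0, 0], [0, 0, -5, 0, 0], [0, 0, 0, -5, 1], [0, 0, 0, 0, -5]]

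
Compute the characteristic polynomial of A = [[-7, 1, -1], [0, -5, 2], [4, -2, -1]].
xI - A = [[x + 7, -1, 1], [0, x + 5, -2], [-4, 2, x + 1]].

Expanding det(xI - A) along the first row:
det(xI - A) = + (x + 7)·det([[x + 5, -2], [2, x + 1]]) - (-1)·det([[0, -2], [-4, x + 1]]) + (1)·det([[0, x + 5], [-4, 2]]).

Evaluating gives χ_A(x) = x^3 + 13x^2 + 55x + 75 = (x + 3)(x + 5)^2.

χ_A(x) = (x + 3)(x + 5)^2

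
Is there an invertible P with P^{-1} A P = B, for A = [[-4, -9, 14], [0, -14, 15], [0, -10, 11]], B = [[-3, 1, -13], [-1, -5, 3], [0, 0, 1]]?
Yes.

Two matrices over a field are similar if and only if they have the same invariant factors.

Both A and B have characteristic polynomial (x - 1)(x + 4)^2 and minimal polynomial (x - 1)(x + 4)^2. Computing further, both have invariant factors (x - 1)(x + 4)^2. Hence A and B are similar.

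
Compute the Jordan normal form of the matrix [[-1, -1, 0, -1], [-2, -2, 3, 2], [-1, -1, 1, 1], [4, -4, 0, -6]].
J = [[-2, 1, 0, 0], [0, -2, 1, 0], [0, 0, -2, 0], [0, 0, 0, -2]]

The characteristic polynomial is det(xI - A) = (x + 2)^4, so the eigenvalues are -2 (algebraic multiplicity 4).

For λ = -2: rank(A + 2I) = 2, rank((A + 2I)^2) = 1, rank((A + 2I)^3) = 0. The eigenspace has dimension 4 - 2 = 2, so there are 2 Jordan blocks; the rank sequence gives block sizes [3, 1].

Assembling the blocks gives the Jordan form J above.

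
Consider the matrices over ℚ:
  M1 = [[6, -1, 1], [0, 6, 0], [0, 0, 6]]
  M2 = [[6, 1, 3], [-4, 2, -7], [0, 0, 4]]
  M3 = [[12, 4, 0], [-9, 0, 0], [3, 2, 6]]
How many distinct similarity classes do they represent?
Characteristic polynomials: χ_{M1} = (x - 6)^3, χ_{M2} = (x - 4)^3, χ_{M3} = (x - 6)^3.

{M1, M3}: invariant factors x - 6, (x - 6)^2.

{M2}: invariant factors (x - 4)^3.

Matrices are similar if and only if their invariant-factor lists agree; the partition into similarity classes is {M1, M3}, {M2}.

2 classes: {M1, M3}, {M2}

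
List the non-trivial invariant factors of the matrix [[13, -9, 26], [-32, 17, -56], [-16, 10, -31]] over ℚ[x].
(x - 5)(x + 3)^2

The Jordan structure of A has elementary divisors (x + 3)^2, (x - 5). Arranging the block sizes at each eigenvalue in decreasing order and taking row products gives the invariant factors.

Invariant factors (smallest first, each dividing the next): (x - 5)(x + 3)^2.

Check: the last factor (x - 5)(x + 3)^2 is the minimal polynomial, and the product (x - 5)(x + 3)^2 is the characteristic polynomial.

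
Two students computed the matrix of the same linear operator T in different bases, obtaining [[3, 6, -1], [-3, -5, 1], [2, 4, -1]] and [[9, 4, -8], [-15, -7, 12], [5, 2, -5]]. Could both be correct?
Both have characteristic polynomial (x + 1)^3, but the minimal polynomial of A is (x + 1)^3 while the minimal polynomial of B is (x + 1)^2. The minimal polynomial is a similarity invariant, so A and B are not similar.

No.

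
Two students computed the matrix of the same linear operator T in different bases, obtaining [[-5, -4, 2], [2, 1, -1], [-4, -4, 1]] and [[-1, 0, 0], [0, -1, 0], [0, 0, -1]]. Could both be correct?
Both have characteristic polynomial (x + 1)^3, but the minimal polynomial of A is (x + 1)^2 while the minimal polynomial of B is x + 1. The minimal polynomial is a similarity invariant, so A and B are not similar.

No.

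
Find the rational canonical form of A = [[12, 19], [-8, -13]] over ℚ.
R = [[0, 4], [1, -1]]

The invariant factors of A (the non-unit diagonal entries of the Smith normal form of xI - A over ℚ[x]) are x^2 + x - 4, each dividing the next. The characteristic polynomial is their product, x^2 + x - 4.

The rational canonical form is the block-diagonal matrix of companion matrices C(f_i):
R = [[0, 4], [1, -1]].

Note the characteristic polynomial does not split into linear factors over ℚ, so A has no Jordan form over ℚ; the rational canonical form exists over any field.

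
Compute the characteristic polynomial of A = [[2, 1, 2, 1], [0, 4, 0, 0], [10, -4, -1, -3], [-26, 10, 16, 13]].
xI - A = [[x - 2, -1, -2, -1], [0, x - 4, 0, 0], [-10, 4, x + 1, 3], [26, -10, -16, x - 13]].

Expanding det(xI - A) along the first row:
det(xI - A) = + (x - 2)·det([[x - 4, 0, 0], [4, x + 1, 3], [-10, -16, x - 13]]) - (-1)·det([[0, 0, 0], [-10, x + 1, 3], [26, -16, x - 13]]) + (-2)·det([[0, x - 4, 0], [-10, 4, 3], [26, -10, x - 13]]) - (-1)·det([[0, x - 4, 0], [-10, 4, x + 1], [26, -10, -16]]).

Evaluating gives χ_A(x) = x^4 - 18x^3 + 121x^2 - 360x + 400 = (x - 5)^2(x - 4)^2.

χ_A(x) = (x - 5)^2(x - 4)^2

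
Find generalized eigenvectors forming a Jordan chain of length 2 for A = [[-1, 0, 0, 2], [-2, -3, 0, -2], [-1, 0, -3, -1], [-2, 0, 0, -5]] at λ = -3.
We seek v_1 ∈ ker((A + 3I)^2) \ ker(A + 3I), then set v_{i+1} = (A + 3I) v_i.

One such chain is v_1 = [[-1, -1, 1, 2]]^T, v_2 = [[2, -2, -1, -2]]^T. Check: (A + 3I) v_2 = [[0, 0, 0, 0]]^T = 0.

v_1 = [[-1, -1, 1, 2]]^T, v_2 = [[2, -2, -1, -2]]^T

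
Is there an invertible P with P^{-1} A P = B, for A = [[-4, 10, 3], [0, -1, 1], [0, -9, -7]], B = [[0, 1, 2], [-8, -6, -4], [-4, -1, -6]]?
No.

Both have characteristic polynomial (x + 4)^3, but the minimal polynomial of A is (x + 4)^3 while the minimal polynomial of B is (x + 4)^2. The minimal polynomial is a similarity invariant, so A and B are not similar.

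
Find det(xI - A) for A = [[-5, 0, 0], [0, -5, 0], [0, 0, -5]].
χ_A(x) = (x + 5)^3

xI - A = [[x + 5, 0, 0], [0, x + 5, 0], [0, 0, x + 5]].

Expanding det(xI - A) along the first row:
det(xI - A) = + (x + 5)·det([[x + 5, 0], [0, x + 5]]) - (0)·det([[0, 0], [0, x + 5]]) + (0)·det([[0, x + 5], [0, 0]]).

Evaluating gives χ_A(x) = x^3 + 15x^2 + 75x + 125 = (x + 5)^3.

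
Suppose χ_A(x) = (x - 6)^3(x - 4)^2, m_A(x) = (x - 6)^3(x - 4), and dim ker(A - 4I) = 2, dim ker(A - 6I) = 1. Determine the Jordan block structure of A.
Jordan blocks: (4, 1), (4, 1), (6, 3)

λ = 4: algebraic multiplicity 2 (exponent in χ_A), largest block size 1 (exponent in m_A), 2 blocks (geometric multiplicity). These force block sizes [1, 1].
λ = 6: algebraic multiplicity 3 (exponent in χ_A), largest block size 3 (exponent in m_A), 1 block (geometric multiplicity). This forces block sizes [3].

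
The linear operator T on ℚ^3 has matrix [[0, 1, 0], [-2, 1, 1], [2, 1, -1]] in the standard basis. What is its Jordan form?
J = [[0, 1, 0], [0, 0, 1], [0, 0, 0]]

The characteristic polynomial is det(xI - A) = x^3, so the eigenvalues are 0 (algebraic multiplicity 3).

For λ = 0: rank(A) = 2, rank(A^2) = 1, rank(A^3) = 0. The eigenspace has dimension 3 - 2 = 1, so there is 1 Jordan block; the rank sequence gives block sizes [3].

Assembling the blocks gives the Jordan form J above.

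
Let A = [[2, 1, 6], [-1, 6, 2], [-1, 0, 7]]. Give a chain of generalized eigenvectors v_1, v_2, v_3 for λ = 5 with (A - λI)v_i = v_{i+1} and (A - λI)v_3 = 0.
We seek v_1 ∈ ker((A - 5I)^3) \ ker((A - 5I)^2), then set v_{i+1} = (A - 5I) v_i.

One such chain is v_1 = [[0, 1, 0]]^T, v_2 = [[1, 1, 0]]^T, v_3 = [[-2, 0, -1]]^T. Check: (A - 5I) v_3 = [[0, 0, 0]]^T = 0.

v_1 = [[0, 1, 0]]^T, v_2 = [[1, 1, 0]]^T, v_3 = [[-2, 0, -1]]^T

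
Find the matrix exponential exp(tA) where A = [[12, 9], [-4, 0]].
A has Jordan form J = [[6, 1], [0, 6]] with A = PJP^{-1}, so e^{tA} = P e^{tJ} P^{-1}.

For a Jordan block J_k(λ), e^{tJ_k(λ)} = e^{λt} · (I + tN + t^2 N^2/2! + ... + t^{k-1} N^{k-1}/(k-1)!) where N is the nilpotent superdiagonal part.

Assembling the blocks and conjugating back gives the entries of e^{tA} as shown above.

e^{tA} = [[(6*t + 1)*e^{6*t}, 9*t*e^{6*t}], [-4*t*e^{6*t}, (1 - 6*t)*e^{6*t}]]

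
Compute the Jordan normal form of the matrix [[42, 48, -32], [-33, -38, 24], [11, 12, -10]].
J = [[-2, 1, 0], [0, -2, 0], [0, 0, -2]]

The characteristic polynomial is det(xI - A) = (x + 2)^3, so the eigenvalues are -2 (algebraic multiplicity 3).

For λ = -2: rank(A + 2I) = 1, rank((A + 2I)^2) = 0. The eigenspace has dimension 3 - 1 = 2, so there are 2 Jordan blocks; the rank sequence gives block sizes [2, 1].

Assembling the blocks gives the Jordan form J above.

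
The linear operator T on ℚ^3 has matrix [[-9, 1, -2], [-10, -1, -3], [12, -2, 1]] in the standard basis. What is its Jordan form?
J = [[-3, 1, 0], [0, -3, 1], [0, 0, -3]]

The characteristic polynomial is det(xI - A) = (x + 3)^3, so the eigenvalues are -3 (algebraic multiplicity 3).

For λ = -3: rank(A + 3I) = 2, rank((A + 3I)^2) = 1, rank((A + 3I)^3) = 0. The eigenspace has dimension 3 - 2 = 1, so there is 1 Jordan block; the rank sequence gives block sizes [3].

Assembling the blocks gives the Jordan form J above.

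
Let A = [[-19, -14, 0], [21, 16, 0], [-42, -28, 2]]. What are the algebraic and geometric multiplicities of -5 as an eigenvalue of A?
The characteristic polynomial is (x - 2)^2(x + 5), so the factor x + 5 appears with exponent 1: the algebraic multiplicity is 1.

rank(A + 5I) = 2, so the eigenspace has dimension 3 - 2 = 1: the geometric multiplicity is 1.

algebraic multiplicity 1, geometric multiplicity 1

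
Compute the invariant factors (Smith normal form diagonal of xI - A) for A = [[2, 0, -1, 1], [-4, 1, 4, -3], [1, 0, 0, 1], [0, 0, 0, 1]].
(x - 1)^2, (x - 1)^2

The Jordan structure of A has elementary divisors (x - 1)^2, (x - 1)^2. Arranging the block sizes at each eigenvalue in decreasing order and taking row products gives the invariant factors.

Invariant factors (smallest first, each dividing the next): (x - 1)^2, (x - 1)^2.

Check: the last factor (x - 1)^2 is the minimal polynomial, and the product (x - 1)^4 is the characteristic polynomial.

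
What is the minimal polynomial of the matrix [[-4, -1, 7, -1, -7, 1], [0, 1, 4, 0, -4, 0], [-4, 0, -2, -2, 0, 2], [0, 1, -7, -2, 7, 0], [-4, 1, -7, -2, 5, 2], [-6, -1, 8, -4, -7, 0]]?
The characteristic polynomial factors as (x - 3)^2(x + 2)^4. The minimal polynomial is ∏(x - λ)^{k_λ} where k_λ is the size of the largest Jordan block at λ.

For λ = -2: rank(A + 2I) = 4, and the largest Jordan block has size 3 (the smallest k with rank((A + 2I)^k) = rank((A + 2I)^(k+1))).
For λ = 3: rank(A - 3I) = 5, and the largest Jordan block has size 2 (the smallest k with rank((A - 3I)^k) = rank((A - 3I)^(k+1))).

So m_A(x) = (x - 3)^2(x + 2)^3.

m_A(x) = (x - 3)^2(x + 2)^3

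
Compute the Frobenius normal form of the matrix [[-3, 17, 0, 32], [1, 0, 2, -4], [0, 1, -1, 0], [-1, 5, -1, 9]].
R = [[0, 0, 0, 5], [1, 0, 0, -1], [0, 1, 0, 0], [0, 0, 1, 5]]

The invariant factors of A (the non-unit diagonal entries of the Smith normal form of xI - A over ℚ[x]) are (x - 5)(x + 1)(x^2 - x + 1), each dividing the next. The characteristic polynomial is their product, (x - 5)(x + 1)(x^2 - x + 1).

The rational canonical form is the block-diagonal matrix of companion matrices C(f_i):
R = [[0, 0, 0, 5], [1, 0, 0, -1], [0, 1, 0, 0], [0, 0, 1, 5]].

Note the characteristic polynomial does not split into linear factors over ℚ, so A has no Jordan form over ℚ; the rational canonical form exists over any field.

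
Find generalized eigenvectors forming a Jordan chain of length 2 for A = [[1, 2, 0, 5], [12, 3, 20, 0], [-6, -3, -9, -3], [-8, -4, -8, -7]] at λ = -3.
We seek v_1 ∈ ker((A + 3I)^2) \ ker(A + 3I), then set v_{i+1} = (A + 3I) v_i.

One such chain is v_1 = [[0, 3, -1, -1]]^T, v_2 = [[1, -2, 0, 0]]^T. Check: (A + 3I) v_2 = [[0, 0, 0, 0]]^T = 0.

v_1 = [[0, 3, -1, -1]]^T, v_2 = [[1, -2, 0, 0]]^T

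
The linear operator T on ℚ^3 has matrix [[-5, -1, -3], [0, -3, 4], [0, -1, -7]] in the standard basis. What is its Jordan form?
The characteristic polynomial is det(xI - A) = (x + 5)^3, so the eigenvalues are -5 (algebraic multiplicity 3).

For λ = -5: rank(A + 5I) = 2, rank((A + 5I)^2) = 1, rank((A + 5I)^3) = 0. The eigenspace has dimension 3 - 2 = 1, so there is 1 Jordan block; the rank sequence gives block sizes [3].

Assembling the blocks gives the Jordan form J above.

J = [[-5, 1, 0], [0, -5, 1], [0, 0, -5]]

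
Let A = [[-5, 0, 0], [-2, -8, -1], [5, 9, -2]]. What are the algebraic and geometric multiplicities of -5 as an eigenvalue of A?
The characteristic polynomial is (x + 5)^3, so the factor x + 5 appears with exponent 3: the algebraic multiplicity is 3.

rank(A + 5I) = 2, so the eigenspace has dimension 3 - 2 = 1: the geometric multiplicity is 1.

Since 1 < 3, A is not diagonalizable.

algebraic multiplicity 3, geometric multiplicity 1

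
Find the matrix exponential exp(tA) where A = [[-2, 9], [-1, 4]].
A has Jordan form J = [[1, 1], [0, 1]] with A = PJP^{-1}, so e^{tA} = P e^{tJ} P^{-1}.

For a Jordan block J_k(λ), e^{tJ_k(λ)} = e^{λt} · (I + tN + t^2 N^2/2! + ... + t^{k-1} N^{k-1}/(k-1)!) where N is the nilpotent superdiagonal part.

Assembling the blocks and conjugating back gives the entries of e^{tA} as shown above.

e^{tA} = [[(1 - 3*t)*e^{t}, 9*t*e^{t}], [-t*e^{t}, (3*t + 1)*e^{t}]]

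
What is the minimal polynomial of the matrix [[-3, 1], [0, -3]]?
The characteristic polynomial factors as (x + 3)^2. The minimal polynomial is ∏(x - λ)^{k_λ} where k_λ is the size of the largest Jordan block at λ.

For λ = -3: rank(A + 3I) = 1, and the largest Jordan block has size 2 (the smallest k with rank((A + 3I)^k) = rank((A + 3I)^(k+1))).

So m_A(x) = (x + 3)^2.

m_A(x) = (x + 3)^2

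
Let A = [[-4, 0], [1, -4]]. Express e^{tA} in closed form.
A has Jordan form J = [[-4, 1], [0, -4]] with A = PJP^{-1}, so e^{tA} = P e^{tJ} P^{-1}.

For a Jordan block J_k(λ), e^{tJ_k(λ)} = e^{λt} · (I + tN + t^2 N^2/2! + ... + t^{k-1} N^{k-1}/(k-1)!) where N is the nilpotent superdiagonal part.

Assembling the blocks and conjugating back gives the entries of e^{tA} as shown above.

e^{tA} = [[e^{-4*t}, 0], [t*e^{-4*t}, e^{-4*t}]]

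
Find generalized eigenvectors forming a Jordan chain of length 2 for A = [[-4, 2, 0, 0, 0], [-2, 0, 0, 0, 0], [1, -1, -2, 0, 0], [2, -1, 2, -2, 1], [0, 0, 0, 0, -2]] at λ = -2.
v_1 = [[1, 1, 0, 0, 0]]^T, v_2 = [[0, 0, 0, 1, 0]]^T

We seek v_1 ∈ ker((A + 2I)^2) \ ker(A + 2I), then set v_{i+1} = (A + 2I) v_i.

One such chain is v_1 = [[1, 1, 0, 0, 0]]^T, v_2 = [[0, 0, 0, 1, 0]]^T. Check: (A + 2I) v_2 = [[0, 0, 0, 0, 0]]^T = 0.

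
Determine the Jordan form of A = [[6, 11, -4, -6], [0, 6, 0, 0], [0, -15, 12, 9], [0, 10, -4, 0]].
J = [[6, 1, 0, 0], [0, 6, 0, 0], [0, 0, 6, 1], [0, 0, 0, 6]]

The characteristic polynomial is det(xI - A) = (x - 6)^4, so the eigenvalues are 6 (algebraic multiplicity 4).

For λ = 6: rank(A - 6I) = 2, rank((A - 6I)^2) = 0. The eigenspace has dimension 4 - 2 = 2, so there are 2 Jordan blocks; the rank sequence gives block sizes [2, 2].

Assembling the blocks gives the Jordan form J above.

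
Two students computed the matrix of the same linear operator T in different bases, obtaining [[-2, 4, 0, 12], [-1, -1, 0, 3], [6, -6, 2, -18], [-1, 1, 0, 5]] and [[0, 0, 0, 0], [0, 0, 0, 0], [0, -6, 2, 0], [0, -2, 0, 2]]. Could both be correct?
Both have characteristic polynomial x^2(x - 2)^2, but the minimal polynomial of A is x^2(x - 2) while the minimal polynomial of B is x(x - 2). The minimal polynomial is a similarity invariant, so A and B are not similar.

No.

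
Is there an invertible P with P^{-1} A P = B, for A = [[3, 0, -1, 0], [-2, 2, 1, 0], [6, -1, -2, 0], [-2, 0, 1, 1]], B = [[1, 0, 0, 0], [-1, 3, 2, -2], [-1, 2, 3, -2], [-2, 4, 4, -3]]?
Both have characteristic polynomial (x - 1)^4, but the minimal polynomial of A is (x - 1)^3 while the minimal polynomial of B is (x - 1)^2. The minimal polynomial is a similarity invariant, so A and B are not similar.

No.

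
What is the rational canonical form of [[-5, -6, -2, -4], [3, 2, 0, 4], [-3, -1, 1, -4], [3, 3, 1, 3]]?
The invariant factors of A (the non-unit diagonal entries of the Smith normal form of xI - A over ℚ[x]) are x - 1, (x - 1)^2(x + 2), each dividing the next. The characteristic polynomial is their product, (x - 1)^3(x + 2).

The rational canonical form is the block-diagonal matrix of companion matrices C(f_i):
R = [[1, 0, 0, 0], [0, 0, 0, -2], [0, 1, 0, 3], [0, 0, 1, 0]].

R = [[1, 0, 0, 0], [0, 0, 0, -2], [0, 1, 0, 3], [0, 0, 1, 0]]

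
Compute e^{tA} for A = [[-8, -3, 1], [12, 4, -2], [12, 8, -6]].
A has Jordan form J = [[-4, 1, 0], [0, -4, 0], [0, 0, -2]] with A = PJP^{-1}, so e^{tA} = P e^{tJ} P^{-1}.

For a Jordan block J_k(λ), e^{tJ_k(λ)} = e^{λt} · (I + tN + t^2 N^2/2! + ... + t^{k-1} N^{k-1}/(k-1)!) where N is the nilpotent superdiagonal part.

Assembling the blocks and conjugating back gives the entries of e^{tA} as shown above.

e^{tA} = [[(3 - 2*e^{2*t})*e^{-4*t}, (-t - e^{2*t} + 1)*e^{-4*t}, t*e^{-4*t}], [(6*e^{2*t} - 6)*e^{-4*t}, (2*t + 3*e^{2*t} - 2)*e^{-4*t}, -2*t*e^{-4*t}], [(6*e^{2*t} - 6)*e^{-4*t}, (2*t + 3*e^{2*t} - 3)*e^{-4*t}, (1 - 2*t)*e^{-4*t}]]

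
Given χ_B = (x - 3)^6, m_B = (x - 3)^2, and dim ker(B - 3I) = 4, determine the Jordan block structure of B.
λ = 3: algebraic multiplicity 6 (exponent in χ_B), largest block size 2 (exponent in m_B), 4 blocks (geometric multiplicity). These force block sizes [2, 2, 1, 1].

Jordan blocks: (3, 2), (3, 2), (3, 1), (3, 1)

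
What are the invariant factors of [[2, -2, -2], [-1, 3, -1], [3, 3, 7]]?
The Jordan structure of A has elementary divisors (x - 4)^2, (x - 4). Arranging the block sizes at each eigenvalue in decreasing order and taking row products gives the invariant factors.

Invariant factors (smallest first, each dividing the next): x - 4, (x - 4)^2.

Check: the last factor (x - 4)^2 is the minimal polynomial, and the product (x - 4)^3 is the characteristic polynomial.

x - 4, (x - 4)^2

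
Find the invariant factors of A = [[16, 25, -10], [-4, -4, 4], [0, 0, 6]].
The Jordan structure of A has elementary divisors (x - 6)^2, (x - 6). Arranging the block sizes at each eigenvalue in decreasing order and taking row products gives the invariant factors.

Invariant factors (smallest first, each dividing the next): x - 6, (x - 6)^2.

Check: the last factor (x - 6)^2 is the minimal polynomial, and the product (x - 6)^3 is the characteristic polynomial.

x - 6, (x - 6)^2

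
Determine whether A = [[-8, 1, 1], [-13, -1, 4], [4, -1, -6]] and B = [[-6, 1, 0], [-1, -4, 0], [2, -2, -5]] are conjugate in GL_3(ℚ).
Both have characteristic polynomial (x + 5)^3, but the minimal polynomial of A is (x + 5)^3 while the minimal polynomial of B is (x + 5)^2. The minimal polynomial is a similarity invariant, so A and B are not similar.

No.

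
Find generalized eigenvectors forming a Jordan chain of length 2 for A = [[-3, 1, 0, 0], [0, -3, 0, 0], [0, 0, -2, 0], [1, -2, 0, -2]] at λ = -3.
v_1 = [[0, 1, 0, 1]]^T, v_2 = [[1, 0, 0, -1]]^T

We seek v_1 ∈ ker((A + 3I)^2) \ ker(A + 3I), then set v_{i+1} = (A + 3I) v_i.

One such chain is v_1 = [[0, 1, 0, 1]]^T, v_2 = [[1, 0, 0, -1]]^T. Check: (A + 3I) v_2 = [[0, 0, 0, 0]]^T = 0.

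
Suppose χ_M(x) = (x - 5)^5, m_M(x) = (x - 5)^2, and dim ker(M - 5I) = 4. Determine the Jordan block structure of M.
λ = 5: algebraic multiplicity 5 (exponent in χ_M), largest block size 2 (exponent in m_M), 4 blocks (geometric multiplicity). These force block sizes [2, 1, 1, 1].

Jordan blocks: (5, 2), (5, 1), (5, 1), (5, 1)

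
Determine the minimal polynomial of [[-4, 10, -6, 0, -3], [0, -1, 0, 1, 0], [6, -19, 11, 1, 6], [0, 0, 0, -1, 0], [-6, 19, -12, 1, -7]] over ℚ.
m_A(x) = (x - 2)(x + 1)^3

The characteristic polynomial factors as (x - 2)(x + 1)^4. The minimal polynomial is ∏(x - λ)^{k_λ} where k_λ is the size of the largest Jordan block at λ.

For λ = -1: rank(A + I) = 3, and the largest Jordan block has size 3 (the smallest k with rank((A + I)^k) = rank((A + I)^(k+1))).
For λ = 2: rank(A - 2I) = 4, and the largest Jordan block has size 1 (the smallest k with rank((A - 2I)^k) = rank((A - 2I)^(k+1))).

So m_A(x) = (x - 2)(x + 1)^3.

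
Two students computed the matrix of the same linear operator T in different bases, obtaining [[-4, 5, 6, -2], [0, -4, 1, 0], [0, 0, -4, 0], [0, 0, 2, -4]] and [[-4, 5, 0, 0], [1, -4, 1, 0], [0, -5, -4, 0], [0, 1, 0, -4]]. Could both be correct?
Yes.

Two matrices over a field are similar if and only if they have the same invariant factors.

Both A and B have characteristic polynomial (x + 4)^4 and minimal polynomial (x + 4)^3. Computing further, both have invariant factors x + 4, (x + 4)^3. Hence A and B are similar.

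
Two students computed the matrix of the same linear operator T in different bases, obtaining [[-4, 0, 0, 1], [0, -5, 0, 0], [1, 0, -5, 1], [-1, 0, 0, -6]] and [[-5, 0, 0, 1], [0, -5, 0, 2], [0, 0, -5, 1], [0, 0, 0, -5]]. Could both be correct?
Yes.

Two matrices over a field are similar if and only if they have the same invariant factors.

Both A and B have characteristic polynomial (x + 5)^4 and minimal polynomial (x + 5)^2. Computing further, both have invariant factors x + 5, x + 5, (x + 5)^2. Hence A and B are similar.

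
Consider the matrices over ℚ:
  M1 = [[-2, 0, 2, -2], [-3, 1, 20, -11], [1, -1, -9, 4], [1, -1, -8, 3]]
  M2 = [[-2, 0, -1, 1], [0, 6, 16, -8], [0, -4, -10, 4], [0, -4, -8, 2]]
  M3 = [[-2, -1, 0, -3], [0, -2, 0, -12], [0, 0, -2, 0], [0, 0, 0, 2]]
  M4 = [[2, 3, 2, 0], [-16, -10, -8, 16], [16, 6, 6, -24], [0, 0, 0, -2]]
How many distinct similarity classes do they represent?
Characteristic polynomials: χ_{M1} = (x + 1)(x + 2)^3, χ_{M2} = (x - 2)(x + 2)^3, χ_{M3} = (x - 2)(x + 2)^3, χ_{M4} = (x - 2)(x + 2)^3.

{M1}: invariant factors x + 2, (x + 1)(x + 2)^2.

{M2, M3, M4}: invariant factors x + 2, (x - 2)(x + 2)^2.

Matrices are similar if and only if their invariant-factor lists agree; the partition into similarity classes is {M1}, {M2, M3, M4}.

2 classes: {M1}, {M2, M3, M4}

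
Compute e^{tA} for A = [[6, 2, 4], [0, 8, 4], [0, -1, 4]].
A has Jordan form J = [[6, 1, 0], [0, 6, 0], [0, 0, 6]] with A = PJP^{-1}, so e^{tA} = P e^{tJ} P^{-1}.

For a Jordan block J_k(λ), e^{tJ_k(λ)} = e^{λt} · (I + tN + t^2 N^2/2! + ... + t^{k-1} N^{k-1}/(k-1)!) where N is the nilpotent superdiagonal part.

Assembling the blocks and conjugating back gives the entries of e^{tA} as shown above.

e^{tA} = [[e^{6*t}, 2*t*e^{6*t}, 4*t*e^{6*t}], [0, (2*t + 1)*e^{6*t}, 4*t*e^{6*t}], [0, -t*e^{6*t}, (1 - 2*t)*e^{6*t}]]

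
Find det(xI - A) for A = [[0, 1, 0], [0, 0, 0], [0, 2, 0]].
χ_A(x) = x^3

xI - A = [[x, -1, 0], [0, x, 0], [0, -2, x]].

Expanding det(xI - A) along the first row:
det(xI - A) = + (x)·det([[x, 0], [-2, x]]) - (-1)·det([[0, 0], [0, x]]) + (0)·det([[0, x], [0, -2]]).

Evaluating gives χ_A(x) = x^3.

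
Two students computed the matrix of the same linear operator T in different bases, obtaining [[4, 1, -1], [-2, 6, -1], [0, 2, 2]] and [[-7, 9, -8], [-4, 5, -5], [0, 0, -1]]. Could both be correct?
trace(A) = 12 but trace(B) = -3. The trace is a similarity invariant, so A and B are not similar.

No.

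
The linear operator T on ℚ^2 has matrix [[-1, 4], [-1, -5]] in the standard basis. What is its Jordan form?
J = [[-3, 1], [0, -3]]

The characteristic polynomial is det(xI - A) = (x + 3)^2, so the eigenvalues are -3 (algebraic multiplicity 2).

For λ = -3: rank(A + 3I) = 1, rank((A + 3I)^2) = 0. The eigenspace has dimension 2 - 1 = 1, so there is 1 Jordan block; the rank sequence gives block sizes [2].

Assembling the blocks gives the Jordan form J above.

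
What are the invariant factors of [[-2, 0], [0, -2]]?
x + 2, x + 2

The Jordan structure of A has elementary divisors (x + 2), (x + 2). Arranging the block sizes at each eigenvalue in decreasing order and taking row products gives the invariant factors.

Invariant factors (smallest first, each dividing the next): x + 2, x + 2.

Check: the last factor x + 2 is the minimal polynomial, and the product (x + 2)^2 is the characteristic polynomial.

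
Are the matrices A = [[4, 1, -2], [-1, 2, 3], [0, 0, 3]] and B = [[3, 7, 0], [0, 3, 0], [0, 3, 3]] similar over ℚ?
No.

Both have characteristic polynomial (x - 3)^3, but the minimal polynomial of A is (x - 3)^3 while the minimal polynomial of B is (x - 3)^2. The minimal polynomial is a similarity invariant, so A and B are not similar.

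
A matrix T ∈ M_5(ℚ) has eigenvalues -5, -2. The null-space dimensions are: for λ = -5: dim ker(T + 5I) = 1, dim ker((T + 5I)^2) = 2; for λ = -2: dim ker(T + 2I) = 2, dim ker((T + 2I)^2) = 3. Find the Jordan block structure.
λ = -5: successive nullity increments [1, 1] count blocks of size ≥ k; block sizes are [2].
λ = -2: successive nullity increments [2, 1] count blocks of size ≥ k; block sizes are [2, 1].

Jordan blocks: (-5, 2), (-2, 2), (-2, 1)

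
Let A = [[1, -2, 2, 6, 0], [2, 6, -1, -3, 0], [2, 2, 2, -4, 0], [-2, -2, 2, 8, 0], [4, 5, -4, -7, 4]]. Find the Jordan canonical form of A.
The characteristic polynomial is det(xI - A) = (x - 5)(x - 4)^4, so the eigenvalues are 4 (algebraic multiplicity 4), 5 (algebraic multiplicity 1).

For λ = 4: rank(A - 4I) = 3, rank((A - 4I)^2) = 2, rank((A - 4I)^3) = 1. The eigenspace has dimension 5 - 3 = 2, so there are 2 Jordan blocks; the rank sequence gives block sizes [3, 1].

For λ = 5: algebraic multiplicity 1 gives one 1×1 block.

Assembling the blocks gives the Jordan form J above.

J = [[4, 1, 0, 0, 0], [0, 4, 1, 0, 0], [0, 0, 4, 0, 0], [0, 0, 0, 4, 0], [0, 0, 0, 0, 5]]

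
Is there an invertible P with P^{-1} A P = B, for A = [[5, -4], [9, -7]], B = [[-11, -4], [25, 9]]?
Two matrices over a field are similar if and only if they have the same invariant factors.

Both A and B have characteristic polynomial (x + 1)^2 and minimal polynomial (x + 1)^2. Computing further, both have invariant factors (x + 1)^2. Hence A and B are similar.

Yes.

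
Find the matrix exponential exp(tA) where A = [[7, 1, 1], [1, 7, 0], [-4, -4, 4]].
A has Jordan form J = [[6, 1, 0], [0, 6, 1], [0, 0, 6]] with A = PJP^{-1}, so e^{tA} = P e^{tJ} P^{-1}.

For a Jordan block J_k(λ), e^{tJ_k(λ)} = e^{λt} · (I + tN + t^2 N^2/2! + ... + t^{k-1} N^{k-1}/(k-1)!) where N is the nilpotent superdiagonal part.

Assembling the blocks and conjugating back gives the entries of e^{tA} as shown above.

e^{tA} = [[(-t^2 + t + 1)*e^{6*t}, t*(1 - t)*e^{6*t}, t*(2 - t)*e^{6*t}/2], [t*(t + 1)*e^{6*t}, (t^2 + t + 1)*e^{6*t}, t^2*e^{6*t}/2], [-4*t*e^{6*t}, -4*t*e^{6*t}, (1 - 2*t)*e^{6*t}]]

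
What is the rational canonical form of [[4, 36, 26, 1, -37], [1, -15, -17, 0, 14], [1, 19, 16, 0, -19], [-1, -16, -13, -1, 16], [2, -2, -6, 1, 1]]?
The invariant factors of A (the non-unit diagonal entries of the Smith normal form of xI - A over ℚ[x]) are x(x - 5)(x^3 - 3x + 3), each dividing the next. The characteristic polynomial is their product, x(x - 5)(x^3 - 3x + 3).

The rational canonical form is the block-diagonal matrix of companion matrices C(f_i):
R = [[0, 0, 0, 0, 0], [1, 0, 0, 0, 15], [0, 1, 0, 0, -18], [0, 0, 1, 0, 3], [0, 0, 0, 1, 5]].

Note the characteristic polynomial does not split into linear factors over ℚ, so A has no Jordan form over ℚ; the rational canonical form exists over any field.

R = [[0, 0, 0, 0, 0], [1, 0, 0, 0, 15], [0, 1, 0, 0, -18], [0, 0, 1, 0, 3], [0, 0, 0, 1, 5]]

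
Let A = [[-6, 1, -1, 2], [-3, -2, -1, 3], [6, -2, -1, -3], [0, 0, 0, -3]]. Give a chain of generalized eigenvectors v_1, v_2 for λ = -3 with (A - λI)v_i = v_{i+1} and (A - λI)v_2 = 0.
We seek v_1 ∈ ker((A + 3I)^2) \ ker(A + 3I), then set v_{i+1} = (A + 3I) v_i.

One such chain is v_1 = [[0, 1, 0, 0]]^T, v_2 = [[1, 1, -2, 0]]^T. Check: (A + 3I) v_2 = [[0, 0, 0, 0]]^T = 0.

v_1 = [[0, 1, 0, 0]]^T, v_2 = [[1, 1, -2, 0]]^T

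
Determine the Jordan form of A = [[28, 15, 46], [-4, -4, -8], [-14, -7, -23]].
The characteristic polynomial is det(xI - A) = (x - 5)(x + 2)^2, so the eigenvalues are -2 (algebraic multiplicity 2), 5 (algebraic multiplicity 1).

For λ = -2: rank(A + 2I) = 2, rank((A + 2I)^2) = 1. The eigenspace has dimension 3 - 2 = 1, so there is 1 Jordan block; the rank sequence gives block sizes [2].

For λ = 5: algebraic multiplicity 1 gives one 1×1 block.

Assembling the blocks gives the Jordan form J above.

J = [[-2, 1, 0], [0, -2, 0], [0, 0, 5]]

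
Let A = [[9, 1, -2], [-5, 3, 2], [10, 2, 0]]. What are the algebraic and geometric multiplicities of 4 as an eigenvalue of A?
algebraic multiplicity 3, geometric multiplicity 2

The characteristic polynomial is (x - 4)^3, so the factor x - 4 appears with exponent 3: the algebraic multiplicity is 3.

rank(A - 4I) = 1, so the eigenspace has dimension 3 - 1 = 2: the geometric multiplicity is 2.

Since 2 < 3, A is not diagonalizable.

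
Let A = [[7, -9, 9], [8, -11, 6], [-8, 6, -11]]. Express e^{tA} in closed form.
A has Jordan form J = [[-5, 1, 0], [0, -5, 0], [0, 0, -5]] with A = PJP^{-1}, so e^{tA} = P e^{tJ} P^{-1}.

For a Jordan block J_k(λ), e^{tJ_k(λ)} = e^{λt} · (I + tN + t^2 N^2/2! + ... + t^{k-1} N^{k-1}/(k-1)!) where N is the nilpotent superdiagonal part.

Assembling the blocks and conjugating back gives the entries of e^{tA} as shown above.

e^{tA} = [[(12*t + 1)*e^{-5*t}, -9*t*e^{-5*t}, 9*t*e^{-5*t}], [8*t*e^{-5*t}, (1 - 6*t)*e^{-5*t}, 6*t*e^{-5*t}], [-8*t*e^{-5*t}, 6*t*e^{-5*t}, (1 - 6*t)*e^{-5*t}]]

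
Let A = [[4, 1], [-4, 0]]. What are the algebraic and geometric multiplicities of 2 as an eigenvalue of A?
The characteristic polynomial is (x - 2)^2, so the factor x - 2 appears with exponent 2: the algebraic multiplicity is 2.

rank(A - 2I) = 1, so the eigenspace has dimension 2 - 1 = 1: the geometric multiplicity is 1.

Since 1 < 2, A is not diagonalizable.

algebraic multiplicity 2, geometric multiplicity 1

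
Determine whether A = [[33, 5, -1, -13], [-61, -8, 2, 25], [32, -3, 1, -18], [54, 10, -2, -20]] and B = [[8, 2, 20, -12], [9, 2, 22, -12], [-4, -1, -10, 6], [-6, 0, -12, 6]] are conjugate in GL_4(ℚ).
Yes.

Two matrices over a field are similar if and only if they have the same invariant factors.

Both A and B have characteristic polynomial x^3(x - 6) and minimal polynomial x^3(x - 6). Computing further, both have invariant factors x^3(x - 6). Hence A and B are similar.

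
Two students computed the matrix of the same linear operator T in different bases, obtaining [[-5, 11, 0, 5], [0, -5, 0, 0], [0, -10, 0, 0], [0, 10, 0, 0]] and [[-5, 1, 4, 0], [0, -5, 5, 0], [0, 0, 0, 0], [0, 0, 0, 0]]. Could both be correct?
Yes.

Two matrices over a field are similar if and only if they have the same invariant factors.

Both A and B have characteristic polynomial x^2(x + 5)^2 and minimal polynomial x(x + 5)^2. Computing further, both have invariant factors x, x(x + 5)^2. Hence A and B are similar.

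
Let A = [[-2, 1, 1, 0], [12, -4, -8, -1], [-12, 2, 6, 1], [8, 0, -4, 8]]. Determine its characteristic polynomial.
χ_A(x) = (x - 6)^2(x + 2)^2

xI - A = [[x + 2, -1, -1, 0], [-12, x + 4, 8, 1], [12, -2, x - 6, -1], [-8, 0, 4, x - 8]].

Expanding det(xI - A) along the first row:
det(xI - A) = + (x + 2)·det([[x + 4, 8, 1], [-2, x - 6, -1], [0, 4, x - 8]]) - (-1)·det([[-12, 8, 1], [12, x - 6, -1], [-8, 4, x - 8]]) + (-1)·det([[-12, x + 4, 1], [12, -2, -1], [-8, 0, x - 8]]) - (0)·det([[-12, x + 4, 8], [12, -2, x - 6], [-8, 0, 4]]).

Evaluating gives χ_A(x) = x^4 - 8x^3 - 8x^2 + 96x + 144 = (x - 6)^2(x + 2)^2.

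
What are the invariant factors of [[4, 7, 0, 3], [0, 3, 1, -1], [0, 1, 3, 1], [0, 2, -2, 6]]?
x - 4, (x - 4)^3

The Jordan structure of A has elementary divisors (x - 4)^3, (x - 4). Arranging the block sizes at each eigenvalue in decreasing order and taking row products gives the invariant factors.

Invariant factors (smallest first, each dividing the next): x - 4, (x - 4)^3.

Check: the last factor (x - 4)^3 is the minimal polynomial, and the product (x - 4)^4 is the characteristic polynomial.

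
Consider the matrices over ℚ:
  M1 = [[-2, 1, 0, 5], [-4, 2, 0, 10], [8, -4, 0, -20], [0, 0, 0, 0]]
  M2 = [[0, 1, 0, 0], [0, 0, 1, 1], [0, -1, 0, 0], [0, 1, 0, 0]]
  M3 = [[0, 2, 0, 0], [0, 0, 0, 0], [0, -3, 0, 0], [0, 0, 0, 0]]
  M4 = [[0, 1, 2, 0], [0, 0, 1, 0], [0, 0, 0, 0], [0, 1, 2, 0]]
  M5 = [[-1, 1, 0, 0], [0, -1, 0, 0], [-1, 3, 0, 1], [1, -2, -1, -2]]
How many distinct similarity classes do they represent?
3 classes: {M1, M3}, {M2, M4}, {M5}

Characteristic polynomials: χ_{M1} = x^4, χ_{M2} = x^4, χ_{M3} = x^4, χ_{M4} = x^4, χ_{M5} = (x + 1)^4.

{M1, M3}: invariant factors x, x, x^2.

{M2, M4}: invariant factors x, x^3.

{M5}: invariant factors (x + 1)^2, (x + 1)^2.

Matrices are similar if and only if their invariant-factor lists agree; the partition into similarity classes is {M1, M3}, {M2, M4}, {M5}.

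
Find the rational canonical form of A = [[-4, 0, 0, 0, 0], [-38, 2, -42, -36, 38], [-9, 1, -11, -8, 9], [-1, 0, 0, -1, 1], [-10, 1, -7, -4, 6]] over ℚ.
The invariant factors of A (the non-unit diagonal entries of the Smith normal form of xI - A over ℚ[x]) are x + 4, (x + 4)(x^3 - 2x - 5), each dividing the next. The characteristic polynomial is their product, (x + 4)^2(x^3 - 2x - 5).

The rational canonical form is the block-diagonal matrix of companion matrices C(f_i):
R = [[-4, 0, 0, 0, 0], [0, 0, 0, 0, 20], [0, 1, 0, 0, 13], [0, 0, 1, 0, 2], [0, 0, 0, 1, -4]].

Note the characteristic polynomial does not split into linear factors over ℚ, so A has no Jordan form over ℚ; the rational canonical form exists over any field.

R = [[-4, 0, 0, 0, 0], [0, 0, 0, 0, 20], [0, 1, 0, 0, 13], [0, 0, 1, 0, 2], [0, 0, 0, 1, -4]]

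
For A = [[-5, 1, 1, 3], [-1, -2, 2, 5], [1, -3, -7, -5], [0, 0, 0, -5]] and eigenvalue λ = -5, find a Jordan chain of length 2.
v_1 = [[1, 1, -3, 1]]^T, v_2 = [[1, 1, -1, 0]]^T

We seek v_1 ∈ ker((A + 5I)^2) \ ker(A + 5I), then set v_{i+1} = (A + 5I) v_i.

One such chain is v_1 = [[1, 1, -3, 1]]^T, v_2 = [[1, 1, -1, 0]]^T. Check: (A + 5I) v_2 = [[0, 0, 0, 0]]^T = 0.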